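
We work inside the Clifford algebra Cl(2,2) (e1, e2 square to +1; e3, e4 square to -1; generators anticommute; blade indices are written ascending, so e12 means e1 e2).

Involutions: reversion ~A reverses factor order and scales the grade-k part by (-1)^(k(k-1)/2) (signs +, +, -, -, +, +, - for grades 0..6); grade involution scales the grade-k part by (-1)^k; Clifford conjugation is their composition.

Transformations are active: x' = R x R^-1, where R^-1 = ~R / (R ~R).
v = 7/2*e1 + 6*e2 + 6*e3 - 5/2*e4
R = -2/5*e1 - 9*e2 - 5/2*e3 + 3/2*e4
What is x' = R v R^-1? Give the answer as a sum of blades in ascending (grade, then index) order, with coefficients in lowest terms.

~R = -2/5*e1 - 9*e2 - 5/2*e3 + 3/2*e4, and R ~R = 3633/50, so R^-1 = ~R / (3633/50).
R v = -733/20 + 291/10*e12 + 127/20*e13 - 17/4*e14 - 39*e23 + 27/2*e24 - 11/4*e34
Answer: -22499/7266*e1 + 3729/1211*e2 - 25271/7266*e3 + 1195/1211*e4


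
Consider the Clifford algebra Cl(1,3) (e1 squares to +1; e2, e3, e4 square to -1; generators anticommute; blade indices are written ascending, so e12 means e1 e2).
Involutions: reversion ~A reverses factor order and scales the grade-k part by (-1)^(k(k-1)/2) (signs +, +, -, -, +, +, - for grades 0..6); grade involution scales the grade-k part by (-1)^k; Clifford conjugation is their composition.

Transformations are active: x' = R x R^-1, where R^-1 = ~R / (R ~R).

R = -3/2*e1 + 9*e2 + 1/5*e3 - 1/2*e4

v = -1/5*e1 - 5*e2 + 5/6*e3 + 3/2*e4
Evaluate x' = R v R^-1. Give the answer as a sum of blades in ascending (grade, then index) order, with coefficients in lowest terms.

~R = -3/2*e1 + 9*e2 + 1/5*e3 - 1/2*e4, and R ~R = -1976/25, so R^-1 = ~R / (-1976/25).
R v = 2753/60 + 93/10*e12 - 121/100*e13 - 47/20*e14 + 17/2*e23 + 11*e24 + 43/60*e34
Answer: 76729/39520*e1 - 21535/3952*e2 - 4211/3952*e3 - 21803/23712*e4


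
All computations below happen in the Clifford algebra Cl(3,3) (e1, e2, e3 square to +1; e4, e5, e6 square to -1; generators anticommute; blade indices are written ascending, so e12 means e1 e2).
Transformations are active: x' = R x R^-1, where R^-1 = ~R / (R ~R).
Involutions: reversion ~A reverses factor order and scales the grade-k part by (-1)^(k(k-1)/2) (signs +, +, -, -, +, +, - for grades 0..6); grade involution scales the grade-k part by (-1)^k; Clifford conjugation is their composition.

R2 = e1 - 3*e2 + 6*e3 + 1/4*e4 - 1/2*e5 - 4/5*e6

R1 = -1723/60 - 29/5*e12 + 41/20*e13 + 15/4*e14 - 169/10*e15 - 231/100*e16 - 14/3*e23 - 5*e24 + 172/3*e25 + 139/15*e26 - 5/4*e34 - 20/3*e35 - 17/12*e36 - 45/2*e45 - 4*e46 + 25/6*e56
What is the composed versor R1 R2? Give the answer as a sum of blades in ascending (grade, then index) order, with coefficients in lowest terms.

Distribute over the terms of R2 (each basis-blade product reordered to ascending indices, repeated generators contracted through their squares):
R1 (e1) = -1723/60*e1 + 29/5*e2 - 41/20*e3 - 15/4*e4 + 169/10*e5 + 231/100*e6 - 14/3*e123 - 5*e124 + 172/3*e125 + 139/15*e126 - 5/4*e134 - 20/3*e135 - 17/12*e136 - 45/2*e145 - 4*e146 + 25/6*e156
R1 (-3*e2) = 87/5*e1 + 1723/20*e2 - 14*e3 - 15*e4 + 172*e5 + 139/5*e6 + 123/20*e123 + 45/4*e124 - 507/10*e125 - 693/100*e126 + 15/4*e234 + 20*e235 + 17/4*e236 + 135/2*e245 + 12*e246 - 25/2*e256
R1 (6*e3) = 123/10*e1 - 28*e2 - 1723/10*e3 + 15/2*e4 + 40*e5 + 17/2*e6 - 174/5*e123 - 45/2*e134 + 507/5*e135 + 693/50*e136 + 30*e234 - 344*e235 - 278/5*e236 - 135*e345 - 24*e346 + 25*e356
R1 (1/4*e4) = -15/16*e1 + 5/4*e2 + 5/16*e3 - 1723/240*e4 - 45/8*e5 - e6 - 29/20*e124 + 41/80*e134 + 169/40*e145 + 231/400*e146 - 7/6*e234 - 43/3*e245 - 139/60*e246 + 5/3*e345 + 17/48*e346 + 25/24*e456
R1 (-1/2*e5) = -169/20*e1 + 86/3*e2 - 10/3*e3 - 45/4*e4 + 1723/120*e5 - 25/12*e6 + 29/10*e125 - 41/40*e135 - 15/8*e145 - 231/200*e156 + 7/3*e235 + 5/2*e245 + 139/30*e256 + 5/8*e345 - 17/24*e356 - 2*e456
R1 (-4/5*e6) = -231/125*e1 + 556/75*e2 - 17/15*e3 - 16/5*e4 + 10/3*e5 + 1723/75*e6 + 116/25*e126 - 41/25*e136 - 3*e146 + 338/25*e156 + 56/15*e236 + 4*e246 - 688/15*e256 + e346 + 16/3*e356 + 18*e456
Summing the partial products and collecting blades:
Answer: -61513/6000*e1 + 2532/25*e2 - 46201/240*e3 - 7891/240*e4 + 7229/30*e5 + 117/2*e6 - 1999/60*e123 + 24/5*e124 + 143/15*e125 + 2093/300*e126 - 1859/80*e134 + 2249/24*e135 + 3241/300*e136 - 403/20*e145 - 2569/400*e146 + 9919/600*e156 + 391/12*e234 - 965/3*e235 - 2857/60*e236 + 167/3*e245 + 821/60*e246 - 806/15*e256 - 3185/24*e345 - 1087/48*e346 + 237/8*e356 + 409/24*e456


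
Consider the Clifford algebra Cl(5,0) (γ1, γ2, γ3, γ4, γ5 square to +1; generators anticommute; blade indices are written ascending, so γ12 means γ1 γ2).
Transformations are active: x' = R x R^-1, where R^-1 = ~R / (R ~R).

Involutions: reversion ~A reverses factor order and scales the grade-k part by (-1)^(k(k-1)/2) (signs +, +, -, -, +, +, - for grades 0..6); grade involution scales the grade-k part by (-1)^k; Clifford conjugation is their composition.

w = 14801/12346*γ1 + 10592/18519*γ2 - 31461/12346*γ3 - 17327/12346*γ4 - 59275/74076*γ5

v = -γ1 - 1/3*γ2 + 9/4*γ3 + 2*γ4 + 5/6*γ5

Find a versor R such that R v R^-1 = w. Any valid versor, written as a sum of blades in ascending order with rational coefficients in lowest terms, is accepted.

A norm check does it: q(v) = q(w) = 1565/144, hence R = v + w = 2455/12346*γ1 + 1473/6173*γ2 - 7365/24692*γ3 + 7365/12346*γ4 + 2455/74076*γ5 realises the map — parallel part kept, (v - w)/2 negated, v carried to w.
Answer: 2455/12346*γ1 + 1473/6173*γ2 - 7365/24692*γ3 + 7365/12346*γ4 + 2455/74076*γ5


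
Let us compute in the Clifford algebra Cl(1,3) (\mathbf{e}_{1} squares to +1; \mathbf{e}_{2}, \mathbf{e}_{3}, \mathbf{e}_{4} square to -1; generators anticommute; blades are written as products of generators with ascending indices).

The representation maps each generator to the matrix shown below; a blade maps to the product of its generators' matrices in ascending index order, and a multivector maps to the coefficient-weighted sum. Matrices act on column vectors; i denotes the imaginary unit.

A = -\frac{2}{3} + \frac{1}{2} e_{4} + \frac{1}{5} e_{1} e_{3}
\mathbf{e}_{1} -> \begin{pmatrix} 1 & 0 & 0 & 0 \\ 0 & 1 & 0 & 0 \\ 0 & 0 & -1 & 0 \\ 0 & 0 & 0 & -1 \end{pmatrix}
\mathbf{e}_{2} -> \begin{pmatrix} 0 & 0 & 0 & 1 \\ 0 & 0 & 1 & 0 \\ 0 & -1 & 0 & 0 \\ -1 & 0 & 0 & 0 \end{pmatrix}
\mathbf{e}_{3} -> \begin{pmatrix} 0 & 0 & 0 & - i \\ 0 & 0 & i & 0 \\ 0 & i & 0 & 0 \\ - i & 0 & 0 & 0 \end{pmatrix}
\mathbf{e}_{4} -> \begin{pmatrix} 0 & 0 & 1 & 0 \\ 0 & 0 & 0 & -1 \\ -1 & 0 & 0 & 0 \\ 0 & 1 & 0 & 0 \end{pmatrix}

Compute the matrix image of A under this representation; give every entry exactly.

Bivector images (products of the table entries): rho(e_{1} e_{3}) = rho(\mathbf{e}_{1})rho(\mathbf{e}_{3}) = \begin{pmatrix} 0 & 0 & 0 & - i \\ 0 & 0 & i & 0 \\ 0 & - i & 0 & 0 \\ i & 0 & 0 & 0 \end{pmatrix}.
M = (-\frac{2}{3})*1 + (\frac{1}{2})*rho(e_{4}) + (\frac{1}{5})*rho(e_{1} e_{3}), summed entrywise (1 is the identity matrix):
Answer: \begin{pmatrix} - \frac{2}{3} & 0 & \frac{1}{2} & - \frac{i}{5} \\ 0 & - \frac{2}{3} & \frac{i}{5} & - \frac{1}{2} \\ - \frac{1}{2} & - \frac{i}{5} & - \frac{2}{3} & 0 \\ \frac{i}{5} & \frac{1}{2} & 0 & - \frac{2}{3} \end{pmatrix}


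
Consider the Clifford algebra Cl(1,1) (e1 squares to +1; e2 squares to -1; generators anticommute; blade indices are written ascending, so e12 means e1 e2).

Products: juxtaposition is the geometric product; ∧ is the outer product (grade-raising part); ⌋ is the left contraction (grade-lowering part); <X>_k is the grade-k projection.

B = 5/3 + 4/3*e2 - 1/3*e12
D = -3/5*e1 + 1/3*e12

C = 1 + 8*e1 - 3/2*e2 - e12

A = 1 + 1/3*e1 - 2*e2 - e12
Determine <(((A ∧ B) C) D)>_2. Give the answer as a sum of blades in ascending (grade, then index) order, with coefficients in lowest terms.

step 1: 5/3 + 5/9*e1 - 2*e2 - 14/9*e12
step 2: 14/3 + 122/9*e1 + 133/18*e2 + 215/18*e12
step 3: -1121/270 - 91/270*e1 + 631/54*e2 + 539/90*e12
step 4: 539/90*e12
Answer: 539/90*e12


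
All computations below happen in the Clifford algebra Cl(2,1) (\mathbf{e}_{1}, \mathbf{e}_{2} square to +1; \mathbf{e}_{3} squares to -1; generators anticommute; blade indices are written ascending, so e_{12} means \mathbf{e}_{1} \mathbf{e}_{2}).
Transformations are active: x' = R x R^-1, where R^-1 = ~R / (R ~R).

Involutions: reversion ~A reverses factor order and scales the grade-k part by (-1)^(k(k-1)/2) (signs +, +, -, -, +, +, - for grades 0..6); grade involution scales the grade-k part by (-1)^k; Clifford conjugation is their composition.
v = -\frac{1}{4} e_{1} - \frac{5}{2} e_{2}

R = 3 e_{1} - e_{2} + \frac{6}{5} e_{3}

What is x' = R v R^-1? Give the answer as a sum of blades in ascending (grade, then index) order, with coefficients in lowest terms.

~R = 3 e_{1} - e_{2} + \frac{6}{5} e_{3}, and R ~R = \frac{214}{25}, so R^-1 = ~R / (\frac{214}{25}).
R v = \frac{7}{4} - \frac{31}{4} e_{12} + \frac{3}{10} e_{13} + 3 e_{23}
Answer: \frac{158}{107} e_{1} + \frac{895}{428} e_{2} + \frac{105}{214} e_{3}


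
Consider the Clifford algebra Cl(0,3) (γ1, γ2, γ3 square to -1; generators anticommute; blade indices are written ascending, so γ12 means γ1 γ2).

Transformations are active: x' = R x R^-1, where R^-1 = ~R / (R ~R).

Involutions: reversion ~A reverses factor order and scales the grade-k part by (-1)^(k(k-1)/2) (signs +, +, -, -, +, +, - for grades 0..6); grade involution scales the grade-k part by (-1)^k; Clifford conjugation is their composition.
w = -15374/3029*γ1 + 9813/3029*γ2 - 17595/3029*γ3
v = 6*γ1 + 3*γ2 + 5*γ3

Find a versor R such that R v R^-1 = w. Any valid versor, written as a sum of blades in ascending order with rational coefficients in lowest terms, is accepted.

A norm check does it: q(v) = q(w) = -70, hence R = v + w = 2800/3029*γ1 + 18900/3029*γ2 - 2450/3029*γ3 realises the map — parallel part kept, (v - w)/2 negated, v carried to w.
Answer: 2800/3029*γ1 + 18900/3029*γ2 - 2450/3029*γ3


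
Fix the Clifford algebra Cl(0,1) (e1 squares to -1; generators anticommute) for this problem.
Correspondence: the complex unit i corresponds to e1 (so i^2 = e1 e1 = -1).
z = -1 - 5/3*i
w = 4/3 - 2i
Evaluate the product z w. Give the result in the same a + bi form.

In blades: z = -1 - 5/3*e1, w = 4/3 - 2*e1.
Distribute z over w term by term (generator squares from the signature, products reordered to ascending indices): (-1)*w = -4/3 + 2*e1; (-5/3*e1)*w = -10/3 - 20/9*e1.
Sum: -14/3 - 2/9*e1; translating back through the correspondence:
Answer: -14/3 - 2/9*i


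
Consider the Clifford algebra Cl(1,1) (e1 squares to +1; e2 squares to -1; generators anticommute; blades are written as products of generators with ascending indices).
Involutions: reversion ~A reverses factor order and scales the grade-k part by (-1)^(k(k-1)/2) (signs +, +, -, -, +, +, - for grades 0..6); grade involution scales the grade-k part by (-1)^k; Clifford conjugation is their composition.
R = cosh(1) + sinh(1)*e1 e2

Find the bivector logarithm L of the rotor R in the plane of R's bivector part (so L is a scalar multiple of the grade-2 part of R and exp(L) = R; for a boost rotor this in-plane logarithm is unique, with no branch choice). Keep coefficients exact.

The scalar part of R is cosh(1), which fixes the rapidity magnitude through cosh (cosh is even, so it cannot fix the sign — the bivector part carries that); dividing the bivector part by sinh of the rapidity gives the plane, and L = rapidity * plane, where the joint sign ambiguity of (rapidity, plane) cancels in the product.
Concretely: cosh(rapidity) = cosh(1) gives rapidity = ±1, and since rapidity/sinh(rapidity) is even the sign is immaterial: L = (rapidity/sinh(rapidity)) * <R>_2 = (1/sinh(1)) * <R>_2.
Answer: e1 e2


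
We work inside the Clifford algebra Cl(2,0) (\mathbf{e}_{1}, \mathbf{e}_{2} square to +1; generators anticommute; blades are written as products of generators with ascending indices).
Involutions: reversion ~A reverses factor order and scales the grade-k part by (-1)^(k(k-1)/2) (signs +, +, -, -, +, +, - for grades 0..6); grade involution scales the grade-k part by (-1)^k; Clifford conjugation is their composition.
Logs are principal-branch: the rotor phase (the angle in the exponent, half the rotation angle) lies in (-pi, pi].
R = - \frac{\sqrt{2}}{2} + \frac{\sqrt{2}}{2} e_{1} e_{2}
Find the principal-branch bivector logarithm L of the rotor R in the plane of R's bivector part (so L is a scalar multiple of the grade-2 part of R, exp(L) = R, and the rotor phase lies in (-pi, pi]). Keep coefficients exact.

The scalar part of R is - \frac{\sqrt{2}}{2}, and that scalar determines the rotor phase on the principal branch; recovering the unit plane as bivector-part over sine of the phase gives L = phase * plane.
Concretely: cos(phase) = - \frac{\sqrt{2}}{2} gives phase = ±\frac{3 \pi}{4}, and since phase/sin(phase) is even the sign is immaterial: L = (phase/sin(phase)) * <R>_2 = (\frac{3 \sqrt{2} \pi}{4}) * <R>_2.
Answer: \frac{3 \pi}{4} e_{1} e_{2}


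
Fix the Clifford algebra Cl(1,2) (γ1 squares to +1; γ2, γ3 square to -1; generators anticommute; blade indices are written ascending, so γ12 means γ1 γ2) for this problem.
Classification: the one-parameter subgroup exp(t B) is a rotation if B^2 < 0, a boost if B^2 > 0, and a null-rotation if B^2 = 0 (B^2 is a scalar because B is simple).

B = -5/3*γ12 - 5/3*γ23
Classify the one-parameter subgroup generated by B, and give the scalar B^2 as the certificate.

B^2 term by term: the squares give (-5/3)^2*(γ12)^2 + (-5/3)^2*(γ23)^2 = 25/9*(+1) + 25/9*(-1) = 0 (each basis 2-blade squares to minus the product of its generators' squares); cross terms between blades sharing an index anticommute and cancel. So B^2 = 0.
Answer: null-rotation, certificate B^2 = 0. No conjugation can change B^2 = 0; the sign gives the class.


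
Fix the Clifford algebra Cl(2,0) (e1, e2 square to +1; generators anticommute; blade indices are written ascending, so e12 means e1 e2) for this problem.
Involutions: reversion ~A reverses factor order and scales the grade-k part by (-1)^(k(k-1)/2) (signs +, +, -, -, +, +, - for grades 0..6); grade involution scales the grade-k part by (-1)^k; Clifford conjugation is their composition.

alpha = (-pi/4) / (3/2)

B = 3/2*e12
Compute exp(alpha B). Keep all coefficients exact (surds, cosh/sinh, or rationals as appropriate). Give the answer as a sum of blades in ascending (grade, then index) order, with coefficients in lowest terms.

B^2 = (3/2)^2*(e12)^2 = 9/4*(-1) = -9/4 (a basis 2-blade squares to minus the product of its generators' squares).
B^2 = -9/4 — the negative square puts this in the circular regime; l = 3/2, alpha*l = -pi/4, so exp(alpha B) = cos(-pi/4) + (sin(-pi/4)/(3/2))*B = sqrt(2)/2 + (-sqrt(2)/3)*B.
Answer: sqrt(2)/2 - sqrt(2)/2*e12


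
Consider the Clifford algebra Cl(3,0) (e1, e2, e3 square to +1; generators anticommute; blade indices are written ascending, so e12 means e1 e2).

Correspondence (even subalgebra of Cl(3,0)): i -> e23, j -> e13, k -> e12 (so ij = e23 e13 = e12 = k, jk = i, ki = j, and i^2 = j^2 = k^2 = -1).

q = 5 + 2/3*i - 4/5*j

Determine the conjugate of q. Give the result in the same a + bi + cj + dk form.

In blades: q = 5 - 4/5*e13 + 2/3*e23.
Quaternion conjugation is reversion on the even subalgebra: the scalar is fixed and every grade-2 blade flips sign, giving 5 + 4/5*e13 - 2/3*e23; translating back:
Answer: 5 - 2/3*i + 4/5*j


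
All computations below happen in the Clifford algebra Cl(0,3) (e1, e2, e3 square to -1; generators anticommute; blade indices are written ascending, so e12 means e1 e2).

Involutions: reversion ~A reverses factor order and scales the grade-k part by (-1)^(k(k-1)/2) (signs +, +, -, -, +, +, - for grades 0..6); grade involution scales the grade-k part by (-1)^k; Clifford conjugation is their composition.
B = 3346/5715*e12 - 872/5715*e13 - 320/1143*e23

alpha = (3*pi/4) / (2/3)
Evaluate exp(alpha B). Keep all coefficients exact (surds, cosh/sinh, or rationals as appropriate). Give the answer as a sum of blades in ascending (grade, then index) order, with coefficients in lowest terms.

B^2 term by term: the squares give (3346/5715)^2*(e12)^2 + (-872/5715)^2*(e13)^2 + (-320/1143)^2*(e23)^2 = 11195716/32661225*(-1) + 760384/32661225*(-1) + 102400/1306449*(-1) = -4/9 (each basis 2-blade squares to minus the product of its generators' squares); cross terms between blades sharing an index anticommute and cancel. So B^2 = -4/9.
B^2 = -4/9 — a negative square means the series sums to a rotation: l = 2/3, alpha*l = 3*pi/4, so exp(alpha B) = cos(3*pi/4) + (sin(3*pi/4)/(2/3))*B = -sqrt(2)/2 + (3*sqrt(2)/4)*B.
Answer: -sqrt(2)/2 + 1673*sqrt(2)/3810*e12 - 218*sqrt(2)/1905*e13 - 80*sqrt(2)/381*e23


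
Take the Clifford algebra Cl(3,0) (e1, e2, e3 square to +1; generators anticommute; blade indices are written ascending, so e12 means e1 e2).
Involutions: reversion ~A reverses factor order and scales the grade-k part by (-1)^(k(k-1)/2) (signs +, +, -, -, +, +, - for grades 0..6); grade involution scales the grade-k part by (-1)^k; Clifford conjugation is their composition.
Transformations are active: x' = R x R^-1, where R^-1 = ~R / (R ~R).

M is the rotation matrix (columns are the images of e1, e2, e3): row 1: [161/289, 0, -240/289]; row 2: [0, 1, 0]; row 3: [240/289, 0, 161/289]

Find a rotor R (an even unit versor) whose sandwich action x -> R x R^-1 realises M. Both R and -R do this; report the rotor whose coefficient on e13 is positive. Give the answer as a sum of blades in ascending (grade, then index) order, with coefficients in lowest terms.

Method: write R = a + b12*e12 + b13*e13 + b23*e23 with a^2 + b12^2 + b13^2 + b23^2 = 1 (so R^-1 = ~R). Expanding the columns R e_j ~R gives tr M = 4a^2 - 1 and, from the antisymmetric part, M21 - M12 = -4a*b12, M13 - M31 = 4a*b13, M32 - M23 = -4a*b23.
Here tr M = 611/289, so a^2 = (1 + tr M)/4 = 225/289 and a = ±15/17. Taking a = 15/17: M21 - M12 = 0, M13 - M31 = -480/289, M32 - M23 = 0, giving b12 = 0, b13 = -8/17, b23 = 0, i.e. R = 15/17 - 8/17*e13.
Its e13 coefficient is negative, so report the other preimage -R.
Answer: -15/17 + 8/17*e13. Uniqueness: Spin(3) -> SO(3) maps R and -R to the same rotation of trace 611/289; fixing the sign of the e13 coefficient removes the ambiguity.


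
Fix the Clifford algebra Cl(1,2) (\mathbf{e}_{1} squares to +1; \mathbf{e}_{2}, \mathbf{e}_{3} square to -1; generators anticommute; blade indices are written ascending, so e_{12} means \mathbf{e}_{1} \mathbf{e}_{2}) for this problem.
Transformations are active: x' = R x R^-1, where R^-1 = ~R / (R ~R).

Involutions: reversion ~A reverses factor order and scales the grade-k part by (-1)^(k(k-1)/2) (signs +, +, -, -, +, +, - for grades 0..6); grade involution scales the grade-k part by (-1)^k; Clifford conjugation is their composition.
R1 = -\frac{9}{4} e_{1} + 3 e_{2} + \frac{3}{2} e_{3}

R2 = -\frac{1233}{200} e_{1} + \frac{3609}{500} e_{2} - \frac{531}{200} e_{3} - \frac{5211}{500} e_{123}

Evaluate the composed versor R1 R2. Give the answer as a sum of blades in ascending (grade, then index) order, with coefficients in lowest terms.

Distribute over the terms of R1 (each basis-blade product reordered to ascending indices, repeated generators contracted through their squares):
(-\frac{9}{4} e_{1}) R2 = \frac{11097}{800} - \frac{32481}{2000} e_{12} + \frac{4779}{800} e_{13} + \frac{46899}{2000} e_{23}
(3 e_{2}) R2 = -\frac{10827}{500} + \frac{3699}{200} e_{12} - \frac{15633}{500} e_{13} - \frac{1593}{200} e_{23}
(\frac{3}{2} e_{3}) R2 = \frac{1593}{400} + \frac{15633}{1000} e_{12} + \frac{3699}{400} e_{13} - \frac{10827}{1000} e_{23}
Summing the partial products and collecting blades:
Answer: -\frac{15201}{4000} + \frac{1431}{80} e_{12} - \frac{64179}{4000} e_{13} + \frac{1863}{400} e_{23}


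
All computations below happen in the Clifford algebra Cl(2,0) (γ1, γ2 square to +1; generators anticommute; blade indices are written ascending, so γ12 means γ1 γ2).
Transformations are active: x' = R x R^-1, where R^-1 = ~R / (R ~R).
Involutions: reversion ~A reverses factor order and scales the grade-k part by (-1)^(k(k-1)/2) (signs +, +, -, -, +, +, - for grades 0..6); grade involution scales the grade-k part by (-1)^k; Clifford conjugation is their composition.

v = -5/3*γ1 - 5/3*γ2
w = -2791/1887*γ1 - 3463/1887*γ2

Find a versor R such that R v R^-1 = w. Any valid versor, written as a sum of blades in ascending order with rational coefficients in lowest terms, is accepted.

A norm check does it: q(v) = q(w) = 50/9, hence R = v + w = -5936/1887*γ1 - 6608/1887*γ2 realises the map — parallel part kept, (v - w)/2 negated, v carried to w.
Answer: -5936/1887*γ1 - 6608/1887*γ2


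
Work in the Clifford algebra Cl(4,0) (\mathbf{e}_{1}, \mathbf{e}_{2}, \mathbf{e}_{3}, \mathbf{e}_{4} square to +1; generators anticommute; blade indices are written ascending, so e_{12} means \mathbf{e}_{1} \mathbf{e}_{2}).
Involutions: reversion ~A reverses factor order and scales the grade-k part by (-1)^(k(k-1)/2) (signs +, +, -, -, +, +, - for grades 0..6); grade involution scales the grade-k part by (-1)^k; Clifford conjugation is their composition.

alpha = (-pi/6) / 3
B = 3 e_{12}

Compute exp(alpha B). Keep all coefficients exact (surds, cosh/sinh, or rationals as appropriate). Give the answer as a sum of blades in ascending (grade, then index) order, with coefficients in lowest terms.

B^2 = (3)^2*(e_{12})^2 = 9*(-1) = -9 (a basis 2-blade squares to minus the product of its generators' squares).
B^2 = -9 — circular case — the even/odd split gives cos and sin: l = 3, alpha*l = - \frac{\pi}{6}, so exp(alpha B) = cos(- \frac{\pi}{6}) + (sin(- \frac{\pi}{6})/3)*B = \frac{\sqrt{3}}{2} + (- \frac{1}{6})*B.
Answer: \frac{\sqrt{3}}{2} - \frac{1}{2} e_{12}


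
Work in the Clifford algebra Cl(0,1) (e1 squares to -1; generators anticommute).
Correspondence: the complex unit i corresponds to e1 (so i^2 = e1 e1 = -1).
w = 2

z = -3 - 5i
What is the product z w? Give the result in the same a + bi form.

In blades: z = -3 - 5*e1, w = 2.
Distribute z over w term by term (generator squares from the signature, products reordered to ascending indices): (-3)*w = -6; (-5*e1)*w = -10*e1.
Sum: -6 - 10*e1; translating back through the correspondence:
Answer: -6 - 10i


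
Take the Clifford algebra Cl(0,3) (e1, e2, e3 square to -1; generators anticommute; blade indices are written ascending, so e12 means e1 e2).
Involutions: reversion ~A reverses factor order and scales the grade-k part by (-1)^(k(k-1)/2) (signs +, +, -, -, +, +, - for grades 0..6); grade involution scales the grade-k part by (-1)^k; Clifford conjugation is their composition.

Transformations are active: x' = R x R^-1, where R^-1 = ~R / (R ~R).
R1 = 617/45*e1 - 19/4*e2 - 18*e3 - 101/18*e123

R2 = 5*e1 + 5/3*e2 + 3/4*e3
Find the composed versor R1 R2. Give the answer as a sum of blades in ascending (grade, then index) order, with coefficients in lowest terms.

Distribute over the terms of R2 (each basis-blade product reordered to ascending indices, repeated generators contracted through their squares):
R1 (5*e1) = -617/9 + 95/4*e12 + 90*e13 + 505/18*e23
R1 (5/3*e2) = 95/12 + 617/27*e12 - 505/54*e13 + 30*e23
R1 (3/4*e3) = 27/2 + 101/24*e12 + 617/60*e13 - 57/16*e23
Summing the partial products and collecting blades:
Answer: -1697/36 + 10975/216*e12 + 49103/540*e13 + 7847/144*e23


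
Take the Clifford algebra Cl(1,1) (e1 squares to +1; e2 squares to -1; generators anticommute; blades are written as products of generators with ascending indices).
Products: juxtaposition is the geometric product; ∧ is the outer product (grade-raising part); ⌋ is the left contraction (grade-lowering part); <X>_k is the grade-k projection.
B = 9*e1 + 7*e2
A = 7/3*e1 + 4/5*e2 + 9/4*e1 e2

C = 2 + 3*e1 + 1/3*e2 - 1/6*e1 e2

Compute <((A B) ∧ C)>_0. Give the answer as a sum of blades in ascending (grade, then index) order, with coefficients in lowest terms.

step 1: 77/5 - 63/4*e1 - 81/4*e2 + 137/15*e1 e2
step 2: 154/5 + 147/10*e1 - 1061/30*e2 + 356/5*e1 e2
step 3: 154/5
Answer: 154/5


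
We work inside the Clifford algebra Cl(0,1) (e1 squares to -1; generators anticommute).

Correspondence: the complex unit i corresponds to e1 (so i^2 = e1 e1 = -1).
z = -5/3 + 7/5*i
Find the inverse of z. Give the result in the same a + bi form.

In blades: z = -5/3 + 7/5*e1.
With qbar = -5/3 - 7/5*e1 (scalar fixed, mapped units negated), z qbar = 1066/225 (the sum of squared coefficients), so z^-1 = qbar / (1066/225) = -375/1066 - 315/1066*e1; translating back:
Answer: -375/1066 - 315/1066*i


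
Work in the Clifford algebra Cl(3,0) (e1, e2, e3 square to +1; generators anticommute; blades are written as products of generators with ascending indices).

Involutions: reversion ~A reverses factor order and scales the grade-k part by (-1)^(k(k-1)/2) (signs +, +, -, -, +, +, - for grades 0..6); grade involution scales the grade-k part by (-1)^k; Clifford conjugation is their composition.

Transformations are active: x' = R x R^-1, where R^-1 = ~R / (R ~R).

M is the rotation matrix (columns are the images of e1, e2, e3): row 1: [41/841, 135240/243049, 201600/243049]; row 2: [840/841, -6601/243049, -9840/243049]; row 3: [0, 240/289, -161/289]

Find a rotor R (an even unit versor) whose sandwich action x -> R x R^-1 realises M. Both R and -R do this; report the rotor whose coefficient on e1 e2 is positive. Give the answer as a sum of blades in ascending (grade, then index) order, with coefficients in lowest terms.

Method: write R = a + b12*e1 e2 + b13*e1 e3 + b23*e2 e3 with a^2 + b12^2 + b13^2 + b23^2 = 1 (so R^-1 = ~R). Expanding the columns R e_j ~R gives tr M = 4a^2 - 1 and, from the antisymmetric part, M21 - M12 = -4a*b12, M13 - M31 = 4a*b13, M32 - M23 = -4a*b23.
Here tr M = -130153/243049, so a^2 = (1 + tr M)/4 = 28224/243049 and a = ±168/493. Taking a = 168/493: M21 - M12 = 107520/243049, M13 - M31 = 201600/243049, M32 - M23 = 211680/243049, giving b12 = -160/493, b13 = 300/493, b23 = -315/493, i.e. R = 168/493 - 160/493*e1 e2 + 300/493*e1 e3 - 315/493*e2 e3.
Its e1 e2 coefficient is negative, so report the other preimage -R.
Answer: -168/493 + 160/493*e1 e2 - 300/493*e1 e3 + 315/493*e2 e3. Key observation: the double cover Spin(3) -> SO(3) sends R and -R to the same matrix (trace -130153/243049 here), so the stated sign of the e1 e2 coefficient is what selects one sheet.


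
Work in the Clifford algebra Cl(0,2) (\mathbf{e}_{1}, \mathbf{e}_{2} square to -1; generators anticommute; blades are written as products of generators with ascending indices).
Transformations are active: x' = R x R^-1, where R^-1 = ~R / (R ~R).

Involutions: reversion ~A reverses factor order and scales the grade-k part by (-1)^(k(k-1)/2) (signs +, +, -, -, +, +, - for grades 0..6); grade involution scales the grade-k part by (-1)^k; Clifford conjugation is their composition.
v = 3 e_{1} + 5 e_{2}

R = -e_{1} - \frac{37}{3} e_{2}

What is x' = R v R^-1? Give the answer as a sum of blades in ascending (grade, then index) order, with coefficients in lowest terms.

~R = -e_{1} - \frac{37}{3} e_{2}, and R ~R = -\frac{1378}{9}, so R^-1 = ~R / (-\frac{1378}{9}).
R v = \frac{194}{3} + 32 e_{1} e_{2}
Answer: -\frac{1485}{689} e_{1} + \frac{3733}{689} e_{2}


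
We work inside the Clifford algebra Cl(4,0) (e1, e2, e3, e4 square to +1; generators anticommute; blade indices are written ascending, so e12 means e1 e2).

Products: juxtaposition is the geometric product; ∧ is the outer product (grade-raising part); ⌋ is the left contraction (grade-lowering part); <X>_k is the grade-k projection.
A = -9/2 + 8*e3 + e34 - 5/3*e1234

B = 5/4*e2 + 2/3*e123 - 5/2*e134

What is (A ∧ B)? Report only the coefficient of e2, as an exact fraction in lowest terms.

step 1: -45/8*e2 - 10*e23 - 3*e123 + 45/4*e134 + 5/4*e234
Answer: -45/8


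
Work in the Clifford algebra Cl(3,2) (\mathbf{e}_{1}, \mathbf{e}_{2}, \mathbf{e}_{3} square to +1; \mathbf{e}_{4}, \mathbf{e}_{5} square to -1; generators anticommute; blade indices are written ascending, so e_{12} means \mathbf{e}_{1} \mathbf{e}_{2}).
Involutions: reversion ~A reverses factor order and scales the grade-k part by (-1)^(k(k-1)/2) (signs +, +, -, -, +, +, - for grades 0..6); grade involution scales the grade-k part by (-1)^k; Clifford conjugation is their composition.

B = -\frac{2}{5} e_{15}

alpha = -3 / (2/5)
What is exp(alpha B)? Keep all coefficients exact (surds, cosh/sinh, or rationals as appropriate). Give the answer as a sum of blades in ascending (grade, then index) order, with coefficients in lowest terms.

B^2 = (-\frac{2}{5})^2*(e_{15})^2 = \frac{4}{25}*(+1) = \frac{4}{25} (a basis 2-blade squares to minus the product of its generators' squares).
B^2 = \frac{4}{25} — B^2 > 0, so the exponential closes hyperbolically: l = \frac{2}{5}, alpha*l = -3, so exp(alpha B) = cosh(-3) + (sinh(-3)/(\frac{2}{5}))*B = \cosh{\left(3 \right)} + (- \frac{5 \sinh{\left(3 \right)}}{2})*B.
Answer: \cosh{\left(3 \right)} + \sinh{\left(3 \right)} e_{15}


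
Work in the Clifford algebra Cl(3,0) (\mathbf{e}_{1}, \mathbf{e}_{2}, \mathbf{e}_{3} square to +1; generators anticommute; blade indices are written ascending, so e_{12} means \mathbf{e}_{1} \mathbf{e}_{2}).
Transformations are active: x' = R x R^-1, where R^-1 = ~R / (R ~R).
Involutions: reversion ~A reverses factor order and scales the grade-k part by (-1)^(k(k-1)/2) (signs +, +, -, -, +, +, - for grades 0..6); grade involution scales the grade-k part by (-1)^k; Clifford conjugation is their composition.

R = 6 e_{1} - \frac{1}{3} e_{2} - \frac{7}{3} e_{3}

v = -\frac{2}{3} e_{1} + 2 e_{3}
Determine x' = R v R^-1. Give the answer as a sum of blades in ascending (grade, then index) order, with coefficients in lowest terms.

~R = 6 e_{1} - \frac{1}{3} e_{2} - \frac{7}{3} e_{3}, and R ~R = \frac{374}{9}, so R^-1 = ~R / (\frac{374}{9}).
R v = -\frac{26}{3} - \frac{2}{9} e_{12} + \frac{94}{9} e_{13} - \frac{2}{3} e_{23}
Answer: -\frac{1030}{561} e_{1} + \frac{26}{187} e_{2} - \frac{192}{187} e_{3}


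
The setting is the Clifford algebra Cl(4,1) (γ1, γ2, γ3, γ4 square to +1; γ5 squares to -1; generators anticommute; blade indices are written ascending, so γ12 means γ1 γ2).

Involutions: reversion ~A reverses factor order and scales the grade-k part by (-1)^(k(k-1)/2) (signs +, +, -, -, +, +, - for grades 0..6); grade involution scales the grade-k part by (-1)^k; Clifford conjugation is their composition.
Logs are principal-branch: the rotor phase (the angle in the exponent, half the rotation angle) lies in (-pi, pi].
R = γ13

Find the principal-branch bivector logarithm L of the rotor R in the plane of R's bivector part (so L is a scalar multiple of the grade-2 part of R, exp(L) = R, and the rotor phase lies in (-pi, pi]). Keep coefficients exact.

The scalar part of R is 0, which fixes the principal-branch rotor phase; the unit plane is then the bivector part divided by the sine of that phase, and L is that plane scaled by the phase.
Concretely: cos(phase) = 0 gives phase = ±pi/2, and since phase/sin(phase) is even the sign is immaterial: L = (phase/sin(phase)) * <R>_2 = (pi/2) * <R>_2.
Answer: pi/2*γ13


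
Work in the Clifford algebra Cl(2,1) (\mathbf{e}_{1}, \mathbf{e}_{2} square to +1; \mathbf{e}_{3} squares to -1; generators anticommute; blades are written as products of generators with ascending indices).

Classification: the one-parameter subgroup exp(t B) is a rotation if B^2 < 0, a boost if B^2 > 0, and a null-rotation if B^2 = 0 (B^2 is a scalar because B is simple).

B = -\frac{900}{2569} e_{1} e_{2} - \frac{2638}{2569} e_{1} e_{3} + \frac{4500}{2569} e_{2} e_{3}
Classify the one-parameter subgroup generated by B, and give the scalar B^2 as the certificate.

B^2 term by term: the squares give (-\frac{900}{2569})^2*(e_{1} e_{2})^2 + (-\frac{2638}{2569})^2*(e_{1} e_{3})^2 + (\frac{4500}{2569})^2*(e_{2} e_{3})^2 = \frac{810000}{6599761}*(-1) + \frac{6959044}{6599761}*(+1) + \frac{20250000}{6599761}*(+1) = 4 (each basis 2-blade squares to minus the product of its generators' squares); cross terms between blades sharing an index anticommute and cancel. So B^2 = 4.
Answer: boost, certificate B^2 = 4. The scalar 4 is the complete invariant here: its sign names the subgroup type.


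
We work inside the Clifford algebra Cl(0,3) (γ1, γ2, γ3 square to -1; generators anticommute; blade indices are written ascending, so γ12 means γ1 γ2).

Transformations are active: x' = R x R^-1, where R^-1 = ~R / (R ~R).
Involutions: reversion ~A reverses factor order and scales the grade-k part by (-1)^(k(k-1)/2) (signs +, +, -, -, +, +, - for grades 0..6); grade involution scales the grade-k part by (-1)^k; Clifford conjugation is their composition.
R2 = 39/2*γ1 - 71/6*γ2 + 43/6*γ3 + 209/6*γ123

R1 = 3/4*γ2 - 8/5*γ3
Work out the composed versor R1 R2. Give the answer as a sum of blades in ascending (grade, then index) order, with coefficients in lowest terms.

Distribute over the terms of R1 (each basis-blade product reordered to ascending indices, repeated generators contracted through their squares):
(3/4*γ2) R2 = 71/8 - 117/8*γ12 + 209/8*γ13 + 43/8*γ23
(-8/5*γ3) R2 = 172/15 + 836/15*γ12 + 156/5*γ13 - 284/15*γ23
Summing the partial products and collecting blades:
Answer: 2441/120 + 4933/120*γ12 + 2293/40*γ13 - 1627/120*γ23


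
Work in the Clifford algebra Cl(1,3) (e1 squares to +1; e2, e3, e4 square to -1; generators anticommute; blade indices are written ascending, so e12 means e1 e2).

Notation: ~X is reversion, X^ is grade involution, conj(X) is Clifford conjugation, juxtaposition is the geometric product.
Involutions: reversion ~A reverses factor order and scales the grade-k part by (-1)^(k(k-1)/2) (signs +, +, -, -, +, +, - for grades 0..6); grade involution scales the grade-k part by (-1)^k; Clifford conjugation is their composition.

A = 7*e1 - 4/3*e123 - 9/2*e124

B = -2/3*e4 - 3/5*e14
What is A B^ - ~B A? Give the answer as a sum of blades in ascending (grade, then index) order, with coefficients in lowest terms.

first term: -27/10*e2 - 21/5*e4 + 3*e12 + 14/3*e14 + 4/5*e234 - 8/9*e1234
second term: 27/10*e2 - 21/5*e4 - 3*e12 + 14/3*e14 + 4/5*e234 - 8/9*e1234
Answer: -27/5*e2 + 6*e12


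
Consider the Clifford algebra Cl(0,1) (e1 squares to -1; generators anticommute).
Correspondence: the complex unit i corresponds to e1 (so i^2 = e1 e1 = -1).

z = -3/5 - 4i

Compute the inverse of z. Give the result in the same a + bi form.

In blades: z = -3/5 - 4*e1.
With qbar = -3/5 + 4*e1 (scalar fixed, mapped units negated), z qbar = 409/25 (the sum of squared coefficients), so z^-1 = qbar / (409/25) = -15/409 + 100/409*e1; translating back:
Answer: -15/409 + 100/409*i


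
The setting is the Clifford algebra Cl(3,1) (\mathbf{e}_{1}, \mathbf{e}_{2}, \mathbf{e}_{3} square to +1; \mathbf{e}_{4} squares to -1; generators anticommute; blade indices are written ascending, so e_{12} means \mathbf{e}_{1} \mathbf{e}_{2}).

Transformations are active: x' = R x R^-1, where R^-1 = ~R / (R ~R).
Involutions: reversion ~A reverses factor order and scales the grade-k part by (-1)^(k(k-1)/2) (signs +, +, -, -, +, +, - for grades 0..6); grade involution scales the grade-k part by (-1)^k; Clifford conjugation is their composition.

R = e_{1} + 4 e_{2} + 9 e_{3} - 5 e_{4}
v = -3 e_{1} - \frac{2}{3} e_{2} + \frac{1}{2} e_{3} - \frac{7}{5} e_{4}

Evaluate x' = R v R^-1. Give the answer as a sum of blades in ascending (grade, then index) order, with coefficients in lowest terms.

~R = e_{1} + 4 e_{2} + 9 e_{3} - 5 e_{4}, and R ~R = 73, so R^-1 = ~R / (73).
R v = -\frac{49}{6} + \frac{34}{3} e_{12} + \frac{55}{2} e_{13} - \frac{82}{5} e_{14} + 8 e_{23} - \frac{134}{15} e_{24} - \frac{101}{10} e_{34}
Answer: \frac{608}{219} e_{1} - \frac{50}{219} e_{2} - \frac{367}{146} e_{3} + \frac{2758}{1095} e_{4}


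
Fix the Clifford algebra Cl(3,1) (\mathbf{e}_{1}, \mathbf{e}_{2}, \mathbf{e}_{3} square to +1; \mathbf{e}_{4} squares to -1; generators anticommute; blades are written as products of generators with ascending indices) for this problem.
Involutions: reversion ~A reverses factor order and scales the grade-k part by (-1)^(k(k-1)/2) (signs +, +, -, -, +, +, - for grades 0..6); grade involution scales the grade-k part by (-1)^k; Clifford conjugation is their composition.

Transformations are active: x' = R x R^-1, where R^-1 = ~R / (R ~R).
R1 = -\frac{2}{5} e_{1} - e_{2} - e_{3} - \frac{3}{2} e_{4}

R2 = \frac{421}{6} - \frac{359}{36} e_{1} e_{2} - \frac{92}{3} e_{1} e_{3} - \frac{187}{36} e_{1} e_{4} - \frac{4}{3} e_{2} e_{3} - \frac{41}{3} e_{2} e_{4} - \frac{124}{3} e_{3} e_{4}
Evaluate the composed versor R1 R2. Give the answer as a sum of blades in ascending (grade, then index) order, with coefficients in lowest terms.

Distribute over the terms of R1 (each basis-blade product reordered to ascending indices, repeated generators contracted through their squares):
(-\frac{2}{5} e_{1}) R2 = -\frac{421}{15} e_{1} + \frac{359}{90} e_{2} + \frac{184}{15} e_{3} + \frac{187}{90} e_{4} + \frac{8}{15} e_{1} e_{2} e_{3} + \frac{82}{15} e_{1} e_{2} e_{4} + \frac{248}{15} e_{1} e_{3} e_{4}
(-e_{2}) R2 = -\frac{359}{36} e_{1} - \frac{421}{6} e_{2} + \frac{4}{3} e_{3} + \frac{41}{3} e_{4} - \frac{92}{3} e_{1} e_{2} e_{3} - \frac{187}{36} e_{1} e_{2} e_{4} + \frac{124}{3} e_{2} e_{3} e_{4}
(-e_{3}) R2 = -\frac{92}{3} e_{1} - \frac{4}{3} e_{2} - \frac{421}{6} e_{3} + \frac{124}{3} e_{4} + \frac{359}{36} e_{1} e_{2} e_{3} - \frac{187}{36} e_{1} e_{3} e_{4} - \frac{41}{3} e_{2} e_{3} e_{4}
(-\frac{3}{2} e_{4}) R2 = \frac{187}{24} e_{1} + \frac{41}{2} e_{2} + 62 e_{3} - \frac{421}{4} e_{4} + \frac{359}{24} e_{1} e_{2} e_{4} + 46 e_{1} e_{3} e_{4} + 2 e_{2} e_{3} e_{4}
Summing the partial products and collecting blades:
Answer: -\frac{21929}{360} e_{1} - \frac{4231}{90} e_{2} + \frac{163}{30} e_{3} - \frac{8671}{180} e_{4} - \frac{3629}{180} e_{1} e_{2} e_{3} + \frac{5483}{360} e_{1} e_{2} e_{4} + \frac{10321}{180} e_{1} e_{3} e_{4} + \frac{89}{3} e_{2} e_{3} e_{4}


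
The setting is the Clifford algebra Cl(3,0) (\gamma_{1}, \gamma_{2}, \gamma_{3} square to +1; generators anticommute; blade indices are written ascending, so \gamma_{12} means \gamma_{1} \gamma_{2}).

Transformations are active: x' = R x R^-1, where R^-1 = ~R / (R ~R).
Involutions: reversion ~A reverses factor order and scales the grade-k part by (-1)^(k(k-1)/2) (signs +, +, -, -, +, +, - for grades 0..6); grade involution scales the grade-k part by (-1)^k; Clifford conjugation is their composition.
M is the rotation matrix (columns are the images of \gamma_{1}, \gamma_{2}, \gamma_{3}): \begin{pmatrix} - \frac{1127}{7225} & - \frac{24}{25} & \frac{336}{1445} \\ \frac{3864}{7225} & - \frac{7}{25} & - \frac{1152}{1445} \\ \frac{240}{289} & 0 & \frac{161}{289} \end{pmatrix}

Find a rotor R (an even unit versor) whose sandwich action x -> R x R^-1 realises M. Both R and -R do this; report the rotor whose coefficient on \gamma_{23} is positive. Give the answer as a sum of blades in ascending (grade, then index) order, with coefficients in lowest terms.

Method: write R = a + b12*\gamma_{12} + b13*\gamma_{13} + b23*\gamma_{23} with a^2 + b12^2 + b13^2 + b23^2 = 1 (so R^-1 = ~R). Expanding the columns R e_j ~R gives tr M = 4a^2 - 1 and, from the antisymmetric part, M21 - M12 = -4a*b12, M13 - M31 = 4a*b13, M32 - M23 = -4a*b23.
Here tr M = \frac{35}{289}, so a^2 = (1 + tr M)/4 = \frac{81}{289} and a = ±\frac{9}{17}. Taking a = \frac{9}{17}: M21 - M12 = \frac{432}{289}, M13 - M31 = -\frac{864}{1445}, M32 - M23 = \frac{1152}{1445}, giving b12 = -\frac{12}{17}, b13 = -\frac{24}{85}, b23 = -\frac{32}{85}, i.e. R = \frac{9}{17} - \frac{12}{17} \gamma_{12} - \frac{24}{85} \gamma_{13} - \frac{32}{85} \gamma_{23}.
Its \gamma_{23} coefficient is negative, so report the other preimage -R.
Answer: -\frac{9}{17} + \frac{12}{17} \gamma_{12} + \frac{24}{85} \gamma_{13} + \frac{32}{85} \gamma_{23}. Uniqueness: Spin(3) -> SO(3) maps R and -R to the same rotation of trace \frac{35}{289}; fixing the sign of the \gamma_{23} coefficient removes the ambiguity.


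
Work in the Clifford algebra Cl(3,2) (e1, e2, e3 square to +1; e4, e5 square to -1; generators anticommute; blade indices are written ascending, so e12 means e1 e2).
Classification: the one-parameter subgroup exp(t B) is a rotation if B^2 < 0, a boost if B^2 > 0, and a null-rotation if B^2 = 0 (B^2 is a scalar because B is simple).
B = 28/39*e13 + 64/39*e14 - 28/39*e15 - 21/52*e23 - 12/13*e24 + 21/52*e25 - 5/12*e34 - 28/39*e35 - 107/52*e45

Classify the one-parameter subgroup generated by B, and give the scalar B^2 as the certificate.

B^2 term by term: the squares give (28/39)^2*(e13)^2 + (64/39)^2*(e14)^2 + (-28/39)^2*(e15)^2 + (-21/52)^2*(e23)^2 + (-12/13)^2*(e24)^2 + (21/52)^2*(e25)^2 + (-5/12)^2*(e34)^2 + (-28/39)^2*(e35)^2 + (-107/52)^2*(e45)^2 = 784/1521*(-1) + 4096/1521*(+1) + 784/1521*(+1) + 441/2704*(-1) + 144/169*(+1) + 441/2704*(+1) + 25/144*(+1) + 784/1521*(+1) + 11449/2704*(-1) = 0 (each basis 2-blade squares to minus the product of its generators' squares); cross terms between blades sharing an index anticommute and cancel; the commuting (index-disjoint) pairs give grade-4 terms 2*c*c'*(blade product), which cancel blade by blade — e1234: 224/169 - 224/169 = 0; e1235: -98/169 + 98/169 = 0; e1245: -224/169 + 224/169 = 0; e1345: -1498/507 + 3584/1521 + 70/117 = 0; e2345: 2247/1352 - 224/169 - 35/104 = 0 — confirming B is simple. So B^2 = 0.
Answer: null-rotation, certificate B^2 = 0. B^2 = 0 is basis-independent, so its sign is the whole story.
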